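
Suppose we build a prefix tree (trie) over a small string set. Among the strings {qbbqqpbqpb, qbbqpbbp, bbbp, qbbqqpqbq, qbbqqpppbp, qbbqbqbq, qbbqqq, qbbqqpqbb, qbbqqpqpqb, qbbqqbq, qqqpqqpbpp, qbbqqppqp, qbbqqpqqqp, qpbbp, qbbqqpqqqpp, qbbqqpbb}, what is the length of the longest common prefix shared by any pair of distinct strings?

Look for the deepest trie node that still has at least two words in its subtree.
e.g. "qbbqqpqqqp" and "qbbqqpqqqpp" share the prefix "qbbqqpqqqp" of length 10; no pair shares a longer one.
Longest shared-prefix length: 10

10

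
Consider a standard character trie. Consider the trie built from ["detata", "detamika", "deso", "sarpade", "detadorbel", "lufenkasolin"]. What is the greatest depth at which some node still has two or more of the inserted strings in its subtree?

4

The deepest shared node is where two words last agree before diverging.
"detadorbel" and "detamika" agree on "deta" (4 characters) before diverging; nothing deeper is shared.
Longest shared-prefix length: 4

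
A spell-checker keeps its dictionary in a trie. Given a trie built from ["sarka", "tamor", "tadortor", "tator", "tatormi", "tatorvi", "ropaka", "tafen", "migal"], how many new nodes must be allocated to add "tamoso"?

2

The longest prefix of "tamoso" already in the trie is "tamo" (length 4).
New nodes needed: |"tamoso"| − 4 = 6 − 4 = 2.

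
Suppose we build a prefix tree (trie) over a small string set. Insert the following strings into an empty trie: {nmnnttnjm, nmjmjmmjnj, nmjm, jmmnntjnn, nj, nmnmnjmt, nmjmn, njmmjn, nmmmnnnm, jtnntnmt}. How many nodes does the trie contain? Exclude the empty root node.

50

Insert word by word; a character creates a node only if that edge doesn't already exist:
  "nmnnttnjm" → 9 new (n, m, n, n, t, t, n, j, m)
  "nmjmjmmjnj" → prefix "nm" already present; 8 new (j, m, j, m, m, j, n, j)
  "nmjm" → prefix "nmjm" already present; 0 new (none)
  "jmmnntjnn" → 9 new (j, m, m, n, n, t, j, n, n)
  "nj" → prefix "n" already present; 1 new (j)
  "nmnmnjmt" → prefix "nmn" already present; 5 new (m, n, j, m, t)
  "nmjmn" → prefix "nmjm" already present; 1 new (n)
  "njmmjn" → prefix "nj" already present; 4 new (m, m, j, n)
  "nmmmnnnm" → prefix "nm" already present; 6 new (m, m, n, n, n, m)
  "jtnntnmt" → prefix "j" already present; 7 new (t, n, n, t, n, m, t)
Total nodes = 9 + 8 + 0 + 9 + 1 + 5 + 1 + 4 + 6 + 7 = 50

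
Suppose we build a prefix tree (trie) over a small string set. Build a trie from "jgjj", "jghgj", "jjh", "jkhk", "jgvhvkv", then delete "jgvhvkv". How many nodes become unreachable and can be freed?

5

After clearing the end-marker at "jgvhvkv", prune upward until reaching a node still needed by another word.
The suffix "vhvkv" (5 nodes) is used only by "jgvhvkv"; the node for "jg" still has the child "j", so pruning stops there.
Nodes removed: 5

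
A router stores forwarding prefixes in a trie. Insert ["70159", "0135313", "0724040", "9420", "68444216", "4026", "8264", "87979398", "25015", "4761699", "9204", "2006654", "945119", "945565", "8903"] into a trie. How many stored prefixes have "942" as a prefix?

1

Traverse to the node for "942", then collect every word in that subtree.
Matches: "9420"
Count: 1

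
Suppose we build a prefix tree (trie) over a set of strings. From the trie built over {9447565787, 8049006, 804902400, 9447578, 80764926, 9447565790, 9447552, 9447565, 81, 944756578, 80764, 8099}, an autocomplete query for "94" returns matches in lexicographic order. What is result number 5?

9447565790

Words with prefix "94", in lexicographic order: "9447552", "9447565", "944756578", "9447565787", "9447565790", "9447578"
The 5th is 9447565790.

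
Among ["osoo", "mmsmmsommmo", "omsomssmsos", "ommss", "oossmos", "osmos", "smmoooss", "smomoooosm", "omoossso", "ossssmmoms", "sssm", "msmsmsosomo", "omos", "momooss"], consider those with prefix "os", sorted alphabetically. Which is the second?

DFS of the "os" subtree visits, in order: "osmos", "osoo", "ossssmmoms"
Position 2: osoo

osoo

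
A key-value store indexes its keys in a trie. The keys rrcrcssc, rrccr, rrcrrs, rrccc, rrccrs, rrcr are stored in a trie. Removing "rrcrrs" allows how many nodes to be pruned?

A node on "rrcrrs"'s path can go only if nothing else ends at it or branches off below it.
The suffix "rs" (2 nodes) is used only by "rrcrrs"; the node for "rrcr" still has the child "c", so pruning stops there.
Nodes removed: 2

2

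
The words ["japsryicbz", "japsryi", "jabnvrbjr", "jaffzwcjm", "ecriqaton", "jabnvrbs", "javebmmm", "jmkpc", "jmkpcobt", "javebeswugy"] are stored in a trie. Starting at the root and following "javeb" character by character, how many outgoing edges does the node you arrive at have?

Walk "javeb" from the root, arriving at one node.
Distinct next characters after "javeb": e, m.
That node has 2 child edges.

2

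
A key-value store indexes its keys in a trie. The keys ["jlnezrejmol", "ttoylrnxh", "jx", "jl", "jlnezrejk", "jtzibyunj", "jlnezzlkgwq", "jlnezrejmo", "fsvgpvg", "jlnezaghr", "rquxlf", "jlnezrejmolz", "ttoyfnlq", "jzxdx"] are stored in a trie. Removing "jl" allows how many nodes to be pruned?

0

After clearing the end-marker at "jl", prune upward until reaching a node still needed by another word.
Every node on "jl" is still needed (e.g. by "jlnezrejmol"), so nothing is freed.
Nodes removed: 0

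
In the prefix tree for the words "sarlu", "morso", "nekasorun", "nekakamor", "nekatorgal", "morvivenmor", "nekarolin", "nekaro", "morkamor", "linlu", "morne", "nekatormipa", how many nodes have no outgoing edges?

A leaf is a node with no children — equivalently, the end of a word that is not a proper prefix of any other stored word.
Those words: "linlu", "morkamor", "morne", "morso", "morvivenmor", "nekakamor", "nekarolin", "nekasorun", "nekatorgal", "nekatormipa", "sarlu"
Leaf count: 11

11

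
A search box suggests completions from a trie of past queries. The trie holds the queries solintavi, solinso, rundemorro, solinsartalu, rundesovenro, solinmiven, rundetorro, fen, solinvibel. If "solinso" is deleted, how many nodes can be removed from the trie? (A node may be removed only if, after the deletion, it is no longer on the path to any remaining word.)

A node on "solinso"'s path can go only if nothing else ends at it or branches off below it.
The suffix "o" (1 node) is used only by "solinso"; the node for "solins" still has the child "a", so pruning stops there.
Nodes removed: 1

1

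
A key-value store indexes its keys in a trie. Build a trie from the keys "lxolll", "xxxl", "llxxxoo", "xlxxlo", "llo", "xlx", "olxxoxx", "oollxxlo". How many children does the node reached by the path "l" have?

Walk "l" from the root, arriving at one node.
Characters that immediately follow "l" among the stored strings: {l, x}.
That node has 2 child edges.

2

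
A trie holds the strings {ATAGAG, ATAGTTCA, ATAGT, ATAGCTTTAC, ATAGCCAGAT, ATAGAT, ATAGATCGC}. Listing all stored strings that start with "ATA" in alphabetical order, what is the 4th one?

ATAGCCAGAT

Words with prefix "ATA", in lexicographic order: "ATAGAG", "ATAGAT", "ATAGATCGC", "ATAGCCAGAT", "ATAGCTTTAC", "ATAGT", "ATAGTTCA"
Position 4: ATAGCCAGAT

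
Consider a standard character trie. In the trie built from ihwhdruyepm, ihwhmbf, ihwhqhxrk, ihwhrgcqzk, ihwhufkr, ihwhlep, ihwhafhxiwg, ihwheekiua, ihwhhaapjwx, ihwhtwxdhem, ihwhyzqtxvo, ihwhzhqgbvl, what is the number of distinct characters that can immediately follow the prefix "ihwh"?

12

The children of the "ihwh" node are the distinct next characters among strings starting with "ihwh".
Distinct next characters after "ihwh": a, d, e, h, l, m, q, r, t, u, y, z.
That node has 12 child edges.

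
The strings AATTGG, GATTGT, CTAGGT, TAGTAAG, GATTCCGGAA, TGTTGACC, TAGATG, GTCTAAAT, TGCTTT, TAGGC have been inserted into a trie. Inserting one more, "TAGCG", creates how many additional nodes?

"TAG" is already a path in the trie; the remaining "CG" must be added.
Each of the 2 remaining characters creates one node.

2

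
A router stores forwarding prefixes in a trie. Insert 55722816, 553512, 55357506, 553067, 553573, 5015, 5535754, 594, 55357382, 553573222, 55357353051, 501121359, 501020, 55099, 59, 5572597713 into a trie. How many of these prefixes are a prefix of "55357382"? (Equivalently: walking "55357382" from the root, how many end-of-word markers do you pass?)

Traverse "55357382" character by character; count nodes along the way that are marked as word ends.
Prefixes of the query that are stored words: "553573", "55357382"
Count: 2

2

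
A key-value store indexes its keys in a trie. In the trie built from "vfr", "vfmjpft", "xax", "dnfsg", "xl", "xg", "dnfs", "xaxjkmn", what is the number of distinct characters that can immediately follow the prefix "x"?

3

The children of the "x" node are the distinct next characters among strings starting with "x".
Distinct next characters after "x": a, g, l.
That node has 3 child edges.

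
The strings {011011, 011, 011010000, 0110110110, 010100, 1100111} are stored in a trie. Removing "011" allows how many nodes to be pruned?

After clearing the end-marker at "011", prune upward until reaching a node still needed by another word.
Every node on "011" is still needed (e.g. by "011011"), so nothing is freed.
Nodes removed: 0

0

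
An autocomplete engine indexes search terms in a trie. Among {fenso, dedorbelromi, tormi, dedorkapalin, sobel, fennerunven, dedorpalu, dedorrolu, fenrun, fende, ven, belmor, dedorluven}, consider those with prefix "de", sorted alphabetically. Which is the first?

dedorbelromi

Words with prefix "de", in lexicographic order: "dedorbelromi", "dedorkapalin", "dedorluven", "dedorpalu", "dedorrolu"
The 1st is dedorbelromi.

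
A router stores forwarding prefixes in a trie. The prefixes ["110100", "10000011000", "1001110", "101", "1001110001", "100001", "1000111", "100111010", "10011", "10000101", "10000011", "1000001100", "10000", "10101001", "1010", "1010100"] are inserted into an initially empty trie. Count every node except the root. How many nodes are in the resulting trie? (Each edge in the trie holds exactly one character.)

37

Count nodes per top-level branch (shared prefixes stored once):
  '1'-branch (10000, 10000011, 1000001100, 10000011000, 100001, 10000101, 1000111, 10011, 1001110, 1001110001, 100111010, 101, 1010, 1010100, 10101001, 110100): 37 nodes
Sum: 37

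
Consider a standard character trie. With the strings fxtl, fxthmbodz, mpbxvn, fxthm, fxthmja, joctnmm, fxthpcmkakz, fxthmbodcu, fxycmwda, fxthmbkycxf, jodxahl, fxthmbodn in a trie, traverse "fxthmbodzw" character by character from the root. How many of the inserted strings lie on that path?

Walk "fxthmbodzw" from the root; an end-of-word marker is hit whenever a stored word is a prefix of "fxthmbodzw".
Prefixes of the query that are stored words: "fxthm", "fxthmbodz"
Count: 2

2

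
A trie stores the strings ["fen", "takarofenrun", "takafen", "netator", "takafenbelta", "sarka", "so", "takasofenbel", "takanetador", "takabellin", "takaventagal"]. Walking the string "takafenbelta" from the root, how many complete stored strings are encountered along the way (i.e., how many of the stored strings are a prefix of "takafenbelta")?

Walk "takafenbelta" from the root; an end-of-word marker is hit whenever a stored word is a prefix of "takafenbelta".
Prefixes of the query that are stored words: "takafen", "takafenbelta"
Count: 2

2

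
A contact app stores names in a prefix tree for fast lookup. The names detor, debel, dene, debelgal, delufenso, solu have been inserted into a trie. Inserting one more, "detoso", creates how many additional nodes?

2

The longest prefix of "detoso" already in the trie is "deto" (length 4).
So 6 − 4 = 2 new nodes.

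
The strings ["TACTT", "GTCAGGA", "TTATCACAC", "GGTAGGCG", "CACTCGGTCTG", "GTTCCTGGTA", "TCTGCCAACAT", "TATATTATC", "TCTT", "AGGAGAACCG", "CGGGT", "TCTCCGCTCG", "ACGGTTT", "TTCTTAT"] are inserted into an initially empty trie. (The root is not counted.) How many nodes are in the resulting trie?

Count nodes per top-level branch (shared prefixes stored once):
  'A'-branch (ACGGTTT, AGGAGAACCG): 16 nodes
  'C'-branch (CACTCGGTCTG, CGGGT): 15 nodes
  'G'-branch (GGTAGGCG, GTCAGGA, GTTCCTGGTA): 22 nodes
  'T'-branch (TACTT, TATATTATC, TCTCCGCTCG, TCTGCCAACAT, TCTT, TTATCACAC, TTCTTAT): 43 nodes
Sum: 96

96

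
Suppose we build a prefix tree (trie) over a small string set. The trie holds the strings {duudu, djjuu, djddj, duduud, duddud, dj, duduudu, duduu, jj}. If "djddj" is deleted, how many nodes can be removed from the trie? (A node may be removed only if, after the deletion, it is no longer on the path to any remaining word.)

3

After clearing the end-marker at "djddj", prune upward until reaching a node still needed by another word.
The suffix "ddj" (3 nodes) is used only by "djddj"; the node for "dj" still has the child "j", so pruning stops there.
Nodes removed: 3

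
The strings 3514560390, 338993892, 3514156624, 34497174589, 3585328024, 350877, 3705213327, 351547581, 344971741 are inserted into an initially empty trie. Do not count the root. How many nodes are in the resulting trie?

Count nodes per top-level branch (shared prefixes stored once):
  '3'-branch (338993892, 344971741, 34497174589, 350877, 3514156624, 3514560390, 351547581, 3585328024, 3705213327): 62 nodes
Sum: 62

62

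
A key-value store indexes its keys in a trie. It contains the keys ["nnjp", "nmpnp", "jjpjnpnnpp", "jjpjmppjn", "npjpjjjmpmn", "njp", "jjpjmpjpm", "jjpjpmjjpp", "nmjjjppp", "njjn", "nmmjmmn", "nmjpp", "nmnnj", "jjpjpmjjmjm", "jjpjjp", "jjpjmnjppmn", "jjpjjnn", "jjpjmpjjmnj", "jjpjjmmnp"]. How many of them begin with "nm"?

Filter for entries beginning with "nm":
Words under "nm": nmjjjppp, nmjpp, nmmjmmn, nmnnj, nmpnp
Count: 5

5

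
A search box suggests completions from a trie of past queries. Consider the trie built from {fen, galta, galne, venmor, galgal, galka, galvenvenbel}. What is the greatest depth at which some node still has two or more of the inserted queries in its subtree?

3

Look for the deepest trie node that still has at least two words in its subtree.
e.g. "galgal" and "galka" share the prefix "gal" of length 3; no pair shares a longer one.
Longest shared-prefix length: 3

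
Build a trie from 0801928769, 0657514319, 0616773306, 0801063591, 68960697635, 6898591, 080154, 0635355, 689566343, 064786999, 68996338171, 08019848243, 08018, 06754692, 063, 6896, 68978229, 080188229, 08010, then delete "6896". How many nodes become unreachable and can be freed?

0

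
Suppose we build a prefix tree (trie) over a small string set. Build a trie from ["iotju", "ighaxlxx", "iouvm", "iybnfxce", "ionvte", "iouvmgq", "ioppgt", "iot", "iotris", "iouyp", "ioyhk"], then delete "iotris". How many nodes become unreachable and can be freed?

3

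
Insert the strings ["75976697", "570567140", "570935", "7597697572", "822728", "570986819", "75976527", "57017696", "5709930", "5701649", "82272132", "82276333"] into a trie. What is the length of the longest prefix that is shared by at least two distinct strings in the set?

5

Equivalently: take the maximum, over all pairs, of their longest common prefix length.
"75976527" and "75976697" agree on "75976" (5 characters) before diverging; nothing deeper is shared.
Longest shared-prefix length: 5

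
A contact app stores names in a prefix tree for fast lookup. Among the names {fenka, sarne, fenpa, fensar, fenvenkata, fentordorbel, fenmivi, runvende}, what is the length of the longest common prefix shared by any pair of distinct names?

3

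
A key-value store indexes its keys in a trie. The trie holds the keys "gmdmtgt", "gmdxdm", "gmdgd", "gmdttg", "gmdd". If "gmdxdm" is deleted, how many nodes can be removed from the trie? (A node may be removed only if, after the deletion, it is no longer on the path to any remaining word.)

3

Walk "gmdxdm" from the leaf back toward the root, removing each node that no remaining word uses.
The suffix "xdm" (3 nodes) is used only by "gmdxdm"; the node for "gmd" still has the child "m", so pruning stops there.
Nodes removed: 3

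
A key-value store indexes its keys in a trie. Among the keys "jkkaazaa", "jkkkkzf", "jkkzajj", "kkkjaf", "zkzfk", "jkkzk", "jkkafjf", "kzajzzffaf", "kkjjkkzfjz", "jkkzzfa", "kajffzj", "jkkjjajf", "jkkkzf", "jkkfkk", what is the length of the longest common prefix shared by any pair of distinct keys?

Equivalently: take the maximum, over all pairs, of their longest common prefix length.
e.g. "jkkaazaa" and "jkkafjf" share the prefix "jkka" of length 4; no pair shares a longer one.
Longest shared-prefix length: 4

4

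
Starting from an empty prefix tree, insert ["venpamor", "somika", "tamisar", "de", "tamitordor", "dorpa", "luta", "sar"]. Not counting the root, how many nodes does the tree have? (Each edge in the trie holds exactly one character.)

39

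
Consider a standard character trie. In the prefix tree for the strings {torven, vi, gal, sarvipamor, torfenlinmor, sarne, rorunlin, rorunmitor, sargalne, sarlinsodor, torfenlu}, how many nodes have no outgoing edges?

A leaf is a node with no children — equivalently, the end of a word that is not a proper prefix of any other stored word.
Those words: "gal", "rorunlin", "rorunmitor", "sargalne", "sarlinsodor", "sarne", "sarvipamor", "torfenlinmor", "torfenlu", "torven", "vi"
Leaf count: 11

11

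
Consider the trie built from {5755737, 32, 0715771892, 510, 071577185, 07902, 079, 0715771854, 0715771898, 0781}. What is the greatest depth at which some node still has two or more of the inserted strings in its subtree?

Look for the deepest trie node that still has at least two words in its subtree.
e.g. "071577185" and "0715771854" share the prefix "071577185" of length 9; no pair shares a longer one.
Longest shared-prefix length: 9

9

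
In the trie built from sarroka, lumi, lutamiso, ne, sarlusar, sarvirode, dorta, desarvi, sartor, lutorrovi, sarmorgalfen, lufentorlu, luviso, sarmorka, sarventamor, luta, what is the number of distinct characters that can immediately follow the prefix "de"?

Walk "de" from the root, arriving at one node.
Characters that immediately follow "de" among the stored strings: {s}.
That node has 1 child edge.

1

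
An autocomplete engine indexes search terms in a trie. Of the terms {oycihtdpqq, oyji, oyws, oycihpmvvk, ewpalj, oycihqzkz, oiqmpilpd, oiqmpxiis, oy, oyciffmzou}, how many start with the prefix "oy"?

7

Filter for entries beginning with "oy":
Words under "oy": oy, oyciffmzou, oycihpmvvk, oycihqzkz, oycihtdpqq, oyji, oyws
Count: 7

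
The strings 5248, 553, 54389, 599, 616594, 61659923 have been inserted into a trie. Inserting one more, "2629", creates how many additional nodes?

No existing word starts with "2", so every character of "2629" needs a new node.
4 − 0 = 4 new nodes.

4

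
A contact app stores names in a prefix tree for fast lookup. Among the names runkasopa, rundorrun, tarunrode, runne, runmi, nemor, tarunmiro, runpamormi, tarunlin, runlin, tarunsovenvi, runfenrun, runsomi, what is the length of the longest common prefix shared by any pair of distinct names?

Equivalently: take the maximum, over all pairs, of their longest common prefix length.
"tarunlin" and "tarunmiro" agree on "tarun" (5 characters) before diverging; nothing deeper is shared.
Longest shared-prefix length: 5

5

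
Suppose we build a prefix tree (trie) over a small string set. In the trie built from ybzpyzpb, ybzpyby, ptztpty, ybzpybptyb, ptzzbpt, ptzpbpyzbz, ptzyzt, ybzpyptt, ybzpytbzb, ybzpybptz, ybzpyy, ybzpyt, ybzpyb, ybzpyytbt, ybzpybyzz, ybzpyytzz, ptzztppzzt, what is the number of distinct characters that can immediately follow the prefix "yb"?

1

Walk "yb" from the root, arriving at one node.
Distinct next characters after "yb": z.
That node has 1 child edge.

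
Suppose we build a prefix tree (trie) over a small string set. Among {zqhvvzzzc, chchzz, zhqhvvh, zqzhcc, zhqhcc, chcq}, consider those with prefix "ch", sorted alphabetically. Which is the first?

chchzz

DFS of the "ch" subtree visits, in order: "chchzz", "chcq"
Position 1: chchzz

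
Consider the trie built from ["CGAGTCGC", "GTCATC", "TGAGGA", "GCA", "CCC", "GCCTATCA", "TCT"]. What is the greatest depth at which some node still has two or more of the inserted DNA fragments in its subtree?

Equivalently: take the maximum, over all pairs, of their longest common prefix length.
e.g. "GCA" and "GCCTATCA" share the prefix "GC" of length 2; no pair shares a longer one.
Longest shared-prefix length: 2

2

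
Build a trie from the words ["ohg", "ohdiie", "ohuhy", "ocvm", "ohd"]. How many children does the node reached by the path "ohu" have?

The children of the "ohu" node are the distinct next characters among strings starting with "ohu".
Distinct next characters after "ohu": h.
That node has 1 child edge.

1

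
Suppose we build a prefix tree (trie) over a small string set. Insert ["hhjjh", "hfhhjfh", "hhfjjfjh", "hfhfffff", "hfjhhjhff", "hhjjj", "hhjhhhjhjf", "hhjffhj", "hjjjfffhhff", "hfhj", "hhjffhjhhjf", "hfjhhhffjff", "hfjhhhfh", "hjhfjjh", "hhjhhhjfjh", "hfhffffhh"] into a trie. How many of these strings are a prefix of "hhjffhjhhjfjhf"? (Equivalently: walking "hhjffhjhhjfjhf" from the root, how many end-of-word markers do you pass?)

2

Check each prefix of "hhjffhjhhjfjhf" against the stored set — each match is an end-marker on the path.
Prefixes of the query that are stored words: "hhjffhj", "hhjffhjhhjf"
Count: 2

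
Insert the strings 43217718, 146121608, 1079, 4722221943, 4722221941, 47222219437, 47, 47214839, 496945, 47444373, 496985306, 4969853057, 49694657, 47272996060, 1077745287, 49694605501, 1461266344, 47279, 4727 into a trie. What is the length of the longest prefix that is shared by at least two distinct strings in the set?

10

Equivalently: take the maximum, over all pairs, of their longest common prefix length.
"4722221943" and "47222219437" agree on "4722221943" (10 characters) before diverging; nothing deeper is shared.
Longest shared-prefix length: 10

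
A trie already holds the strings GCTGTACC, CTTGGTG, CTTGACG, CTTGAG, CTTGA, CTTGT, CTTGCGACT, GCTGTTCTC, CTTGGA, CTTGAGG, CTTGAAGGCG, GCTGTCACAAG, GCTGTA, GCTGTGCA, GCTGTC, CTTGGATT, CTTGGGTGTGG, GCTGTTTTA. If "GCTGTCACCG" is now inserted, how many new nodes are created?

The longest prefix of "GCTGTCACCG" already in the trie is "GCTGTCAC" (length 8).
Each of the 2 remaining characters creates one node.

2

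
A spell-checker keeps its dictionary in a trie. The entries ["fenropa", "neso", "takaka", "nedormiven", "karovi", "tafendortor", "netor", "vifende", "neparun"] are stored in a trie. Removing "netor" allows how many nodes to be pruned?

Walk "netor" from the leaf back toward the root, removing each node that no remaining word uses.
The suffix "tor" (3 nodes) is used only by "netor"; the node for "ne" still has the child "s", so pruning stops there.
Nodes removed: 3

3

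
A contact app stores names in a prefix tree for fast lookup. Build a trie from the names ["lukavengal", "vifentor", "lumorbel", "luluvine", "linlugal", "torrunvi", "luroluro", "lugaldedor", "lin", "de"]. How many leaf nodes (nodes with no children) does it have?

A leaf is a node with no children — equivalently, the end of a word that is not a proper prefix of any other stored word.
Those words: "de", "linlugal", "lugaldedor", "lukavengal", "luluvine", "lumorbel", "luroluro", "torrunvi", "vifentor"
Leaf count: 9

9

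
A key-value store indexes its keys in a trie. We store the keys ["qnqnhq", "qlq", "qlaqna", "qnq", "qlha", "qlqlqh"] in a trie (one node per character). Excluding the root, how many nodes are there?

Count nodes per top-level branch (shared prefixes stored once):
  'q'-branch (qlaqna, qlha, qlq, qlqlqh, qnq, qnqnhq): 17 nodes
Sum: 17

17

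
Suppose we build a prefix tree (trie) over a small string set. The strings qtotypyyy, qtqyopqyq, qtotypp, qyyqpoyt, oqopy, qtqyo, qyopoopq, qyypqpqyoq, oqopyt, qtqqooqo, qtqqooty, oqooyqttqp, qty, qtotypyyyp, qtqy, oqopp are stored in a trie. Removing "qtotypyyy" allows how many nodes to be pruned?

0

After clearing the end-marker at "qtotypyyy", prune upward until reaching a node still needed by another word.
Every node on "qtotypyyy" is still needed (e.g. by "qtotypyyyp"), so nothing is freed.
Nodes removed: 0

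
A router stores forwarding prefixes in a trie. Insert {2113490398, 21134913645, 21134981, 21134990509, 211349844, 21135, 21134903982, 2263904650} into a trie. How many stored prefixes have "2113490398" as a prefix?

2

Traverse to the node for "2113490398", then collect every word in that subtree.
Matches: "2113490398", "21134903982"
Count: 2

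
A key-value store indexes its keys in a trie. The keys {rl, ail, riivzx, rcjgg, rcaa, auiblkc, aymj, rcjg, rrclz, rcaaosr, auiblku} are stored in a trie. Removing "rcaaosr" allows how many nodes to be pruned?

3

A node on "rcaaosr"'s path can go only if nothing else ends at it or branches off below it.
The suffix "osr" (3 nodes) is used only by "rcaaosr"; "rcaa" is itself a stored word, so pruning stops there.
Nodes removed: 3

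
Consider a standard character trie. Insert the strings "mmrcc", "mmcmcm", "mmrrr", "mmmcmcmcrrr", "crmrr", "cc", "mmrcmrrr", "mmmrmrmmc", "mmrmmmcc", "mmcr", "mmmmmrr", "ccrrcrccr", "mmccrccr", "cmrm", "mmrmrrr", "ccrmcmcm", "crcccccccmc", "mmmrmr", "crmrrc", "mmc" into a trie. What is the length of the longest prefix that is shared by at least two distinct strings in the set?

6

Equivalently: take the maximum, over all pairs, of their longest common prefix length.
e.g. "mmmrmr" and "mmmrmrmmc" share the prefix "mmmrmr" of length 6; no pair shares a longer one.
Longest shared-prefix length: 6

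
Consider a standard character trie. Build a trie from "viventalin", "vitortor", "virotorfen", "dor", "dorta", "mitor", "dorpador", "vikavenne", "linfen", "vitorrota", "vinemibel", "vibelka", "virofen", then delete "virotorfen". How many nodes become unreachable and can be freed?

6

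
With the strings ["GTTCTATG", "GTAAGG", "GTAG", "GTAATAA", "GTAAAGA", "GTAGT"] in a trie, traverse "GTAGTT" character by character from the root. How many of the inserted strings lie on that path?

2

Check each prefix of "GTAGTT" against the stored set — each match is an end-marker on the path.
Prefixes of the query that are stored words: "GTAG", "GTAGT"
Count: 2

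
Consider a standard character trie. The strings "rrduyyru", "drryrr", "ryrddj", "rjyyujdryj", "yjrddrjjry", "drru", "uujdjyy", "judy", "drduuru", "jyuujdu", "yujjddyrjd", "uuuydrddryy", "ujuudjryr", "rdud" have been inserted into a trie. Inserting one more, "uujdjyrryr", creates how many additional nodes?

4

"uujdjy" is already a path in the trie; the remaining "rryr" must be added.
Each of the 4 remaining characters creates one node.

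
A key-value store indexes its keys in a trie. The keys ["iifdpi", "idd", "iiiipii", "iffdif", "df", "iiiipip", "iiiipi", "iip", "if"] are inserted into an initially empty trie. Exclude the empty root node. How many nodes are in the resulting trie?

22

Trie structure (* marks end of a word):
(root)
├─ d
│  └─ f *
└─ i
   ├─ d
   │  └─ d *
   ├─ f *
   │  └─ f
   │     └─ d
   │        └─ i
   │           └─ f *
   └─ i
      ├─ f
      │  └─ d
      │     └─ p
      │        └─ i *
      ├─ i
      │  └─ i
      │     └─ p
      │        └─ i *
      │           ├─ i *
      │           └─ p *
      └─ p *
Counting every labelled node above: 22.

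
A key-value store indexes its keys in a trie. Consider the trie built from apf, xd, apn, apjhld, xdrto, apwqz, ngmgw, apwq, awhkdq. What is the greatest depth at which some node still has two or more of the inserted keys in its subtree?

4

Equivalently: take the maximum, over all pairs, of their longest common prefix length.
e.g. "apwq" and "apwqz" share the prefix "apwq" of length 4; no pair shares a longer one.
Longest shared-prefix length: 4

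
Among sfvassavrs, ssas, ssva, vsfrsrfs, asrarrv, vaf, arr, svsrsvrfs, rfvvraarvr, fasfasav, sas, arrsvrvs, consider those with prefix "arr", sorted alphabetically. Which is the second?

arrsvrvs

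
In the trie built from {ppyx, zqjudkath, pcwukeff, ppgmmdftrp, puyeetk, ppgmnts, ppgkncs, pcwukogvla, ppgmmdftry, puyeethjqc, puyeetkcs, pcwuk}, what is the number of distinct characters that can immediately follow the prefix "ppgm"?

The children of the "ppgm" node are the distinct next characters among strings starting with "ppgm".
Distinct next characters after "ppgm": m, n.
That node has 2 child edges.

2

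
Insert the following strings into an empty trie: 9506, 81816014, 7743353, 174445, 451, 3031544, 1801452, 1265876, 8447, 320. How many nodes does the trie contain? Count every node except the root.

52

For each word, the new-node count is its length minus the longest prefix already in the trie:
  "9506" → 4 new (9, 5, 0, 6)
  "81816014" → 8 new (8, 1, 8, 1, 6, 0, 1, 4)
  "7743353" → 7 new (7, 7, 4, 3, 3, 5, 3)
  "174445" → 6 new (1, 7, 4, 4, 4, 5)
  "451" → 3 new (4, 5, 1)
  "3031544" → 7 new (3, 0, 3, 1, 5, 4, 4)
  "1801452" → prefix "1" already present; 6 new (8, 0, 1, 4, 5, 2)
  "1265876" → prefix "1" already present; 6 new (2, 6, 5, 8, 7, 6)
  "8447" → prefix "8" already present; 3 new (4, 4, 7)
  "320" → prefix "3" already present; 2 new (2, 0)
Total nodes = 4 + 8 + 7 + 6 + 3 + 7 + 6 + 6 + 3 + 2 = 52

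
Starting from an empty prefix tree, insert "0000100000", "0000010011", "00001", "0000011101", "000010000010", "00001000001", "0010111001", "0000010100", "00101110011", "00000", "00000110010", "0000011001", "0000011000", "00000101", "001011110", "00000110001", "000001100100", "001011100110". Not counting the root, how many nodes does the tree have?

44

For each word, the new-node count is its length minus the longest prefix already in the trie:
  "0000100000" → 10 new (0, 0, 0, 0, 1, 0, 0, 0, 0, 0)
  "0000010011" → prefix "0000" already present; 6 new (0, 1, 0, 0, 1, 1)
  "00001" → prefix "00001" already present; 0 new (none)
  "0000011101" → prefix "000001" already present; 4 new (1, 1, 0, 1)
  "000010000010" → prefix "0000100000" already present; 2 new (1, 0)
  "00001000001" → prefix "00001000001" already present; 0 new (none)
  "0010111001" → prefix "00" already present; 8 new (1, 0, 1, 1, 1, 0, 0, 1)
  "0000010100" → prefix "0000010" already present; 3 new (1, 0, 0)
  "00101110011" → prefix "0010111001" already present; 1 new (1)
  "00000" → prefix "00000" already present; 0 new (none)
  "00000110010" → prefix "0000011" already present; 4 new (0, 0, 1, 0)
  "0000011001" → prefix "0000011001" already present; 0 new (none)
  "0000011000" → prefix "000001100" already present; 1 new (0)
  "00000101" → prefix "00000101" already present; 0 new (none)
  "001011110" → prefix "0010111" already present; 2 new (1, 0)
  "00000110001" → prefix "0000011000" already present; 1 new (1)
  "000001100100" → prefix "00000110010" already present; 1 new (0)
  "001011100110" → prefix "00101110011" already present; 1 new (0)
Total nodes = 10 + 6 + 0 + 4 + 2 + 0 + 8 + 3 + 1 + 0 + 4 + 0 + 1 + 0 + 2 + 1 + 1 + 1 = 44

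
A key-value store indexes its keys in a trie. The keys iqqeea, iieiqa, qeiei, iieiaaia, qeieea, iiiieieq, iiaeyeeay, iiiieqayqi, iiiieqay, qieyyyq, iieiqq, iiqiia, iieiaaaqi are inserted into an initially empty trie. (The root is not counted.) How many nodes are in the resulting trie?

54

Trace insertions, counting only characters that open a new branch:
  "iqqeea" → 6 new (i, q, q, e, e, a)
  "iieiqa" → prefix "i" already present; 5 new (i, e, i, q, a)
  "qeiei" → 5 new (q, e, i, e, i)
  "iieiaaia" → prefix "iiei" already present; 4 new (a, a, i, a)
  "qeieea" → prefix "qeie" already present; 2 new (e, a)
  "iiiieieq" → prefix "ii" already present; 6 new (i, i, e, i, e, q)
  "iiaeyeeay" → prefix "ii" already present; 7 new (a, e, y, e, e, a, y)
  "iiiieqayqi" → prefix "iiiie" already present; 5 new (q, a, y, q, i)
  "iiiieqay" → prefix "iiiieqay" already present; 0 new (none)
  "qieyyyq" → prefix "q" already present; 6 new (i, e, y, y, y, q)
  "iieiqq" → prefix "iieiq" already present; 1 new (q)
  "iiqiia" → prefix "ii" already present; 4 new (q, i, i, a)
  "iieiaaaqi" → prefix "iieiaa" already present; 3 new (a, q, i)
Total nodes = 6 + 5 + 5 + 4 + 2 + 6 + 7 + 5 + 0 + 6 + 1 + 4 + 3 = 54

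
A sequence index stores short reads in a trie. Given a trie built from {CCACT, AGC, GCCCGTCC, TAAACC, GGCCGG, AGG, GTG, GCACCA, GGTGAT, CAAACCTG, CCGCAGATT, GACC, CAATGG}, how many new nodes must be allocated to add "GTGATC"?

Walking "GTGATC" from the root, the first 3 characters ("GTG") follow existing edges; "A" is the first miss.
New nodes needed: |"GTGATC"| − 3 = 6 − 3 = 3.

3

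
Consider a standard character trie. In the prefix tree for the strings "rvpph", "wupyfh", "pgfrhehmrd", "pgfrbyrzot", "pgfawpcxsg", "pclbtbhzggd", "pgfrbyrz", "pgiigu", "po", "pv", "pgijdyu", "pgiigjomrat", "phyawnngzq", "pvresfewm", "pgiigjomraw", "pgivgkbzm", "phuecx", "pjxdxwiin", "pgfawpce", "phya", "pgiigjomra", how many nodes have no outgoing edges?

17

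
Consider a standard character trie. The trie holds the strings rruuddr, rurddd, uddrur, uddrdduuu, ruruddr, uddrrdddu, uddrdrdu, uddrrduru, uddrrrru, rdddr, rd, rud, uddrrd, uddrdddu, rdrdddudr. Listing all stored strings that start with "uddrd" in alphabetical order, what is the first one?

uddrdddu

Words with prefix "uddrd", in lexicographic order: "uddrdddu", "uddrdduuu", "uddrdrdu"
The 1st is uddrdddu.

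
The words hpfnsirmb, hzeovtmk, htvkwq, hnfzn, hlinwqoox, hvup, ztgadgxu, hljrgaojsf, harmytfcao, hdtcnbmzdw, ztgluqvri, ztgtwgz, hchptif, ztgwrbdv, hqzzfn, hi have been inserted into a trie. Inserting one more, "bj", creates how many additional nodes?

"bj" shares no prefix with any stored word, so all 2 characters open new nodes.
2 − 0 = 2 new nodes.

2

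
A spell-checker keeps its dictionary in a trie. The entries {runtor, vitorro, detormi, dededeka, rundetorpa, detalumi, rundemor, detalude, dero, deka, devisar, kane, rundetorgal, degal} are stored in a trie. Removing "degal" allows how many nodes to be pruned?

3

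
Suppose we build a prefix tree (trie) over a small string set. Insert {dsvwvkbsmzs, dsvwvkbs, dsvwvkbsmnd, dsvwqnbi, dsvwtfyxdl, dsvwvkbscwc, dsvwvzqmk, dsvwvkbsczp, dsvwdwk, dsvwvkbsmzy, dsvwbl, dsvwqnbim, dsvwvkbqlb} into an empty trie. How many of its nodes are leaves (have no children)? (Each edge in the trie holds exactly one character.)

Leaves are exactly the stored words that no other stored word extends.
Those words: "dsvwbl", "dsvwdwk", "dsvwqnbim", "dsvwtfyxdl", "dsvwvkbqlb", "dsvwvkbscwc", "dsvwvkbsczp", "dsvwvkbsmnd", "dsvwvkbsmzs", "dsvwvkbsmzy", "dsvwvzqmk"
Leaf count: 11

11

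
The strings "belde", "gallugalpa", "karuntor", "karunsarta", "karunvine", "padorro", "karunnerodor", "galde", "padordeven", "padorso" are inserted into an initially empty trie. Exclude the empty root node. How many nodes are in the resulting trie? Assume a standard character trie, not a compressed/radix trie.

55

Trace insertions, counting only characters that open a new branch:
  "belde" → 5 new (b, e, l, d, e)
  "gallugalpa" → 10 new (g, a, l, l, u, g, a, l, p, a)
  "karuntor" → 8 new (k, a, r, u, n, t, o, r)
  "karunsarta" → prefix "karun" already present; 5 new (s, a, r, t, a)
  "karunvine" → prefix "karun" already present; 4 new (v, i, n, e)
  "padorro" → 7 new (p, a, d, o, r, r, o)
  "karunnerodor" → prefix "karun" already present; 7 new (n, e, r, o, d, o, r)
  "galde" → prefix "gal" already present; 2 new (d, e)
  "padordeven" → prefix "pador" already present; 5 new (d, e, v, e, n)
  "padorso" → prefix "pador" already present; 2 new (s, o)
Total nodes = 5 + 10 + 8 + 5 + 4 + 7 + 7 + 2 + 5 + 2 = 55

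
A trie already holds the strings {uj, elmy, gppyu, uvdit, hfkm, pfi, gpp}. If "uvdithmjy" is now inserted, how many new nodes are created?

The longest prefix of "uvdithmjy" already in the trie is "uvdit" (length 5).
Each of the 4 remaining characters creates one node.

4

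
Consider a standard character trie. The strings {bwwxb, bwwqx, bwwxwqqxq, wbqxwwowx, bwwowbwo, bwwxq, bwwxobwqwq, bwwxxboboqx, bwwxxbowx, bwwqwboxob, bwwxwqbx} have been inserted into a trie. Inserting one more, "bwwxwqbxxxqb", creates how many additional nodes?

4

"bwwxwqbx" is already a path in the trie; the remaining "xxqb" must be added.
Each of the 4 remaining characters creates one node.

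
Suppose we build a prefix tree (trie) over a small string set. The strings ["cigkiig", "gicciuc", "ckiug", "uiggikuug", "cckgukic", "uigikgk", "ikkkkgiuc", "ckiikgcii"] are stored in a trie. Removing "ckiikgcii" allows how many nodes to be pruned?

6

A node on "ckiikgcii"'s path can go only if nothing else ends at it or branches off below it.
The suffix "ikgcii" (6 nodes) is used only by "ckiikgcii"; the node for "cki" still has the child "u", so pruning stops there.
Nodes removed: 6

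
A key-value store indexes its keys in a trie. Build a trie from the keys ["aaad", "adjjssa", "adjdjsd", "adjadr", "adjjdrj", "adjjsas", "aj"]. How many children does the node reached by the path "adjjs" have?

The children of the "adjjs" node are the distinct next characters among strings starting with "adjjs".
Characters that immediately follow "adjjs" among the stored strings: {a, s}.
That node has 2 child edges.

2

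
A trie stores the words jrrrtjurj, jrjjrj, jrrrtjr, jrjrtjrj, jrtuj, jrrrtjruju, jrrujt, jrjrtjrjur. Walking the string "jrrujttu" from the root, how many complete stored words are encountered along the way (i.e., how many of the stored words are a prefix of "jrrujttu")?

Walk "jrrujttu" from the root; an end-of-word marker is hit whenever a stored word is a prefix of "jrrujttu".
Prefixes of the query that are stored words: "jrrujt"
Count: 1

1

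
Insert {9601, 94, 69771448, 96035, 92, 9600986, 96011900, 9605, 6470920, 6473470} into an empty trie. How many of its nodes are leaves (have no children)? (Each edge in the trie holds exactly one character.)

A leaf is a node with no children — equivalently, the end of a word that is not a proper prefix of any other stored word.
Those words: "6470920", "6473470", "69771448", "92", "94", "9600986", "96011900", "96035", "9605"
Leaf count: 9

9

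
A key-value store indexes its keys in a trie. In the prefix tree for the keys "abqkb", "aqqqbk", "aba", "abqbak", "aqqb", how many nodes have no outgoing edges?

Leaves are exactly the stored words that no other stored word extends.
Those words: "aba", "abqbak", "abqkb", "aqqb", "aqqqbk"
Leaf count: 5

5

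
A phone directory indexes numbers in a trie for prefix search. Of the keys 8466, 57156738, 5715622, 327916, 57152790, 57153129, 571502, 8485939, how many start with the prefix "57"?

Walk to "57"; the words in its subtree are exactly those with that prefix.
Matches: "571502", "57152790", "57153129", "5715622", "57156738"
Count: 5

5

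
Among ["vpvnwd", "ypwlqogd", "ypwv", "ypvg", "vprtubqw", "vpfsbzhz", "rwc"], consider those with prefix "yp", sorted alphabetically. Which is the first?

ypvg

Words with prefix "yp", in lexicographic order: "ypvg", "ypwlqogd", "ypwv"
The 1st is ypvg.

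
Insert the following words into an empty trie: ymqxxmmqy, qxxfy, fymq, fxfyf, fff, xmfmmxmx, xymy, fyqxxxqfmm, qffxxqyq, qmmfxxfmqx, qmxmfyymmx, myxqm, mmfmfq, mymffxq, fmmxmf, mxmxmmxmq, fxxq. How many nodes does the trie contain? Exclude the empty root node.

97

Insert word by word; a character creates a node only if that edge doesn't already exist:
  "ymqxxmmqy" → 9 new (y, m, q, x, x, m, m, q, y)
  "qxxfy" → 5 new (q, x, x, f, y)
  "fymq" → 4 new (f, y, m, q)
  "fxfyf" → prefix "f" already present; 4 new (x, f, y, f)
  "fff" → prefix "f" already present; 2 new (f, f)
  "xmfmmxmx" → 8 new (x, m, f, m, m, x, m, x)
  "xymy" → prefix "x" already present; 3 new (y, m, y)
  "fyqxxxqfmm" → prefix "fy" already present; 8 new (q, x, x, x, q, f, m, m)
  "qffxxqyq" → prefix "q" already present; 7 new (f, f, x, x, q, y, q)
  "qmmfxxfmqx" → prefix "q" already present; 9 new (m, m, f, x, x, f, m, q, x)
  "qmxmfyymmx" → prefix "qm" already present; 8 new (x, m, f, y, y, m, m, x)
  "myxqm" → 5 new (m, y, x, q, m)
  "mmfmfq" → prefix "m" already present; 5 new (m, f, m, f, q)
  "mymffxq" → prefix "my" already present; 5 new (m, f, f, x, q)
  "fmmxmf" → prefix "f" already present; 5 new (m, m, x, m, f)
  "mxmxmmxmq" → prefix "m" already present; 8 new (x, m, x, m, m, x, m, q)
  "fxxq" → prefix "fx" already present; 2 new (x, q)
Total nodes = 9 + 5 + 4 + 4 + 2 + 8 + 3 + 8 + 7 + 9 + 8 + 5 + 5 + 5 + 5 + 8 + 2 = 97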